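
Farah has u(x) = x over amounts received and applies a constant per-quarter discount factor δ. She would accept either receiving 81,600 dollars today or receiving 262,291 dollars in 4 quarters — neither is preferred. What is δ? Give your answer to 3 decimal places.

δ ≈ 0.747

Indifference means u(81600) = δ^4 · u(262291), so δ^4 = u(81600)/u(262291).
With u(x) = x: δ^4 = 81600/262291 = 0.31110.
So δ = 0.31110^(1/4) ≈ 0.747.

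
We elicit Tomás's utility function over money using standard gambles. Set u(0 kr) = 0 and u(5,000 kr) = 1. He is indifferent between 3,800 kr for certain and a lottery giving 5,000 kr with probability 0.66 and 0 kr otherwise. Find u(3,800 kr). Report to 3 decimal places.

By the standard-gamble method, u(3,800 kr) is just the indifference probability on the best outcome: 0.66.

0.660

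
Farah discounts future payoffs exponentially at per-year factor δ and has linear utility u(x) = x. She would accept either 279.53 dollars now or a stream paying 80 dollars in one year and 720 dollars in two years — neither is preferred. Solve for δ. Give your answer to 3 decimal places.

The stream is worth 80δ + 720δ² today, so 80δ + 720δ² = 279.53.
Rearranged: 720δ² + 80δ − 279.53 = 0.
The positive root is δ = [−80 + √(80² + 4·720·279.53)] / (2·720) = (−80 + 900.803)/1440 ≈ 0.570.

δ ≈ 0.570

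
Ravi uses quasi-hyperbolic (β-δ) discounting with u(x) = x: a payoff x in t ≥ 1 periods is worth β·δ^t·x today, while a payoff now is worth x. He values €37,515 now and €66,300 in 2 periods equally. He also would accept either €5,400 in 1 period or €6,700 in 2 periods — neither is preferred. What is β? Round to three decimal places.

β ≈ 0.871

Both payoffs in the second observation are in the future, so β drops out: δ^1·5400 = δ^2·6700 ⇒ δ = 5400/6700 = 0.80597.
Now use the now-vs-future pair: 37515 = β·δ^2·66300 gives β = 37515/(0.64959·66300) ≈ 0.871.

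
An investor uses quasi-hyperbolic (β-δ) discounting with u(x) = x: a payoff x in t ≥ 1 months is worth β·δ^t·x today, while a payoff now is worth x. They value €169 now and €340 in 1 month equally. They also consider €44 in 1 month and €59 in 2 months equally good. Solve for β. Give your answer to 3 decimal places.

From the later pair, β·δ^1·44 = β·δ^2·59; dividing through, δ = 44/59 = 0.74576.
The first indifference: 169 = β·δ·340, so β = 169/(δ·340) = 169/(0.74576·340) ≈ 0.667.

β ≈ 0.667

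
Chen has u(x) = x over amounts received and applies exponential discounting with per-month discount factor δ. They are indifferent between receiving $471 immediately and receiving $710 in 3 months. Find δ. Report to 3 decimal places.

Equating discounted utilities: u(471) = δ^3·u(710) ⇒ δ^3 = u(471)/u(710).
With u(x) = x: δ^3 = 471/710 = 0.66338.
So δ = 0.66338^(1/3) ≈ 0.872.

δ ≈ 0.872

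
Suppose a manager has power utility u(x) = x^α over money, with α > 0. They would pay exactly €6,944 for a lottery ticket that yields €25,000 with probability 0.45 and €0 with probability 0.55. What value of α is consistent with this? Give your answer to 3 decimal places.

Since u(0) = 0, the lottery's EU is 0.45·25000^α.
Setting u(6944) equal to that: 6944^α = 0.45·25000^α ⇒ (6944/25000)^α = 0.45.
Take logs: α = ln 0.45 / ln(6944/25000) ≈ 0.62335.

α ≈ 0.623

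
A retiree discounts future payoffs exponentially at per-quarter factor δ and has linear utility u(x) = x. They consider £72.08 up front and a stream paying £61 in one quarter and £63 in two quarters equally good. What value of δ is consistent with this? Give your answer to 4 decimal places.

Equating present values: 72.08 = 61δ + 63δ².
Rearranged: 63δ² + 61δ − 72.08 = 0.
The positive root is δ = [−61 + √(61² + 4·63·72.08)] / (2·63) = (−61 + 147.936)/126 ≈ 0.6900.

δ ≈ 0.6900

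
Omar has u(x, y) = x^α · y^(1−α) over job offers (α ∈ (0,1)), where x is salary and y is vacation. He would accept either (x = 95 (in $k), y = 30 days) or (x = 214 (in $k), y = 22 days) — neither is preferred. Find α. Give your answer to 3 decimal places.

The Cobb–Douglas utilities coincide, so 95^α·30^(1−α) = 214^α·22^(1−α).
(95/214)^α = (22/30)^(1−α); take logs: α·ln(95/214) = (1−α)·ln(22/30), i.e. α·-0.812099 = (1−α)·-0.310155.
So α/(1−α) = (-0.310155)/(-0.812099) = 0.381918, and α = 0.381918/1.381918 ≈ 0.276.

α ≈ 0.276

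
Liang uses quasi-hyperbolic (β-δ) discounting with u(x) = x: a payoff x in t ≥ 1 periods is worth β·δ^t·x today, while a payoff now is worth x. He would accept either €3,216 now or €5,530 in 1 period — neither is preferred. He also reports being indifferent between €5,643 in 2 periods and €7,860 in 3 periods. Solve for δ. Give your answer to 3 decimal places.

δ ≈ 0.718

From the later pair, β·δ^2·5643 = β·δ^3·7860; dividing through, δ = 5643/7860 = 0.71794.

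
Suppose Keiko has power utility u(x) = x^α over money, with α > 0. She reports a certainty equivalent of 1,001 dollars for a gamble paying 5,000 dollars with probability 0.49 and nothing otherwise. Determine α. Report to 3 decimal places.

The lottery's expected utility is 0.49·u(5000) + 0.51·u(0) = 0.49·5000^α (since u(0) = 0 for α > 0).
Equating: 1001^α = 0.49·5000^α, i.e. 0.2002^α = 0.49.
α = ln(0.49) / ln(1001/5000) = -0.713350/-1.608438 ≈ 0.444.

α ≈ 0.444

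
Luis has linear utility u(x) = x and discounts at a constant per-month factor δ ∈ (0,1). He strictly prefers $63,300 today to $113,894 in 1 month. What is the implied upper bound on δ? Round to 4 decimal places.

δ < 0.5558

Under u(x) = x this choice says 63300 > δ·113894.
So δ < 63300/113894 = 0.55578.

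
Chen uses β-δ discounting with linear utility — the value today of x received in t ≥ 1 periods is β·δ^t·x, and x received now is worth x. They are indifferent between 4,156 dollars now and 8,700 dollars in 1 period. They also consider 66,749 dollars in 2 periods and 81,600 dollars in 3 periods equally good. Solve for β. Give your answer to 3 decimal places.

β ≈ 0.584

Both payoffs in the second observation are in the future, so β drops out: δ^2·66749 = δ^3·81600 ⇒ δ = 66749/81600 = 0.81800.
Substituting δ into 4156 = β·δ·8700: β = 4156/(7116.621) ≈ 0.584.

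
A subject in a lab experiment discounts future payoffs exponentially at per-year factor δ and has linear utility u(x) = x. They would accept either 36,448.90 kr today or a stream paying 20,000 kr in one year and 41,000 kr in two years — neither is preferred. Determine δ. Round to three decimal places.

The stream is worth 20000δ + 41000δ² today, so 20000δ + 41000δ² = 36448.90.
Rearranged: 41000δ² + 20000δ − 36448.90 = 0.
δ = (−20000 + √(20000² + 4·41000·36448.90)) / (2·41000) = (−20000 + √6377619600.00) / 82000 ≈ 0.730.

δ ≈ 0.730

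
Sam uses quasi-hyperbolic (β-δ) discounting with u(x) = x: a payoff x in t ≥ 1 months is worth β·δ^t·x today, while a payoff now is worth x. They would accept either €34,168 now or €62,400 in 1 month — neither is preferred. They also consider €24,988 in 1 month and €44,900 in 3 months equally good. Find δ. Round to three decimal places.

The second indifference involves only future payoffs, so β cancels: β·δ^1·24988 = β·δ^3·44900, giving δ^2 = 24988/44900 = 0.55653, so δ = 0.74601.

δ ≈ 0.746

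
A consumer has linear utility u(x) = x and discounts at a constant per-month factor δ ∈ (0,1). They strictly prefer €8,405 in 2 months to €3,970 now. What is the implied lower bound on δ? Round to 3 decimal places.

Comparing present values: 3970 < δ^2·8405.
Dividing by 8405: δ^2 > 0.47234. Both sides are positive, so the square root keeps the direction.
δ > (3970/8405)^(1/2) ≈ 0.687.

δ > 0.687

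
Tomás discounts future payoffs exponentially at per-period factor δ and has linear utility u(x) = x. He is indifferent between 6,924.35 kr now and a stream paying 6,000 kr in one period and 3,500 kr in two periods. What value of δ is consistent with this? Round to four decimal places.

Equating present values: 6924.35 = 6000δ + 3500δ².
That is, 3500δ² + 6000δ − 6924.35 = 0, a quadratic in δ.
The positive root is δ = [−6000 + √(6000² + 4·3500·6924.35)] / (2·3500) = (−6000 + 11530.000)/7000 ≈ 0.7900.

δ ≈ 0.7900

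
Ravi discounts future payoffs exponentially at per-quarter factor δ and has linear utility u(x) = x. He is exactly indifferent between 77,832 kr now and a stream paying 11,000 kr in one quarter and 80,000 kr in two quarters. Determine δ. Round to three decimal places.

Equating present values: 77832 = 11000δ + 80000δ².
So 80000δ² + 11000δ − 77832 = 0.
The positive root is δ = [−11000 + √(11000² + 4·80000·77832)] / (2·80000) = (−11000 + 158200.000)/160000 ≈ 0.920.

δ ≈ 0.920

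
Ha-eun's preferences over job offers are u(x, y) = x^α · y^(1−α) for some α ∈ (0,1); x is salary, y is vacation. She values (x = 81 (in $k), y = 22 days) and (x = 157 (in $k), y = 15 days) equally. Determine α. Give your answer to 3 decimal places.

α ≈ 0.367

Indifference: 81^α · 22^(1−α) = 157^α · 15^(1−α).
Taking logs: α·ln 81 + (1−α)·ln 22 = α·ln 157 + (1−α)·ln 15, i.e. α·-0.661797 = (1−α)·-0.382992.
With A = -0.661797 and B = -0.382992: α·A = (1−α)·B, so α = B/(A+B) = -0.382992/-1.044789 ≈ 0.367.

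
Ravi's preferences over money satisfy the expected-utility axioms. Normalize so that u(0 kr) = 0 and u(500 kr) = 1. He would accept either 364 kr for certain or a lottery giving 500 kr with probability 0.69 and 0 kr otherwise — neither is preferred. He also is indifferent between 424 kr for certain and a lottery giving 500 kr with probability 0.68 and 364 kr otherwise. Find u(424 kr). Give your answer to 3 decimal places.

0.901

The first gamble pins u(364 kr): it must equal 0.69·1 + 0.31·0 = 0.69.
The second indifference gives u(424 kr) = 0.68·u(500 kr) + 0.32·u(364 kr) = 0.68·1.00 + 0.32·0.69 = 0.9008.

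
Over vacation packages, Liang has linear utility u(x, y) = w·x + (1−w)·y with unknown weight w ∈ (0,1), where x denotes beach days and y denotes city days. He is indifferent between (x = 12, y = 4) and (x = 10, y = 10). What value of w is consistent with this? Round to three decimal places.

Equating utilities: w·12 + (1−w)·4 = w·10 + (1−w)·10.
w·(12−10) = (1−w)·(10−4), i.e. w·2 = (1−w)·6.
So w/(1−w) = 6/2 = 3.0000, giving w = 6/(2+6) = 0.750.

w = 0.750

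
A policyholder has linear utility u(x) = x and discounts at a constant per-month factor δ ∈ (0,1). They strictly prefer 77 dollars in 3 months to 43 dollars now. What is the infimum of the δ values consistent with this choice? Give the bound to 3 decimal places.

δ > 0.823

Comparing present values: 43 < δ^3·77.
Hence δ^3 > 43/77 = 0.55844, and x ↦ x^(1/3) is increasing on (0,∞).
δ > 0.55844^(1/3) = 0.823.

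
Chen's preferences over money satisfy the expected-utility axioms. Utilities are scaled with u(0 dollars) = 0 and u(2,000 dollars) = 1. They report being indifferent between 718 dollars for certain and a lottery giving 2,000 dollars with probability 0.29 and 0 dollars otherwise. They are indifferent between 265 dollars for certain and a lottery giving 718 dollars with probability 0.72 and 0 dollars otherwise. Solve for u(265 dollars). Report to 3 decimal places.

0.209

First, u(718 dollars) = 0.29·u(2,000 dollars) + 0.71·u(0 dollars) = 0.29.
Then u(265 dollars) = 0.72·u(718 dollars) + 0.28·u(0 dollars) = 0.72·0.29 + 0.28·0.00 = 0.2088.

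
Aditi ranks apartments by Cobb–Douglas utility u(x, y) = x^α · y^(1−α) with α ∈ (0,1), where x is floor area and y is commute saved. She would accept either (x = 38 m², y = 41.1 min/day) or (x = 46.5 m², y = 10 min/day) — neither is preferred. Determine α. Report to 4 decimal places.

Set the two utilities equal: 38^α·41.1^(1−α) = 46.5^α·10^(1−α).
(38/46.5)^α = (10/41.1)^(1−α); take logs: α·ln(38/46.5) = (1−α)·ln(10/41.1), i.e. α·-0.2018662 = (1−α)·-1.4134230.
So α/(1−α) = (-1.4134230)/(-0.2018662) = 7.0017814, and α = 7.0017814/8.0017814 ≈ 0.8750.

α ≈ 0.8750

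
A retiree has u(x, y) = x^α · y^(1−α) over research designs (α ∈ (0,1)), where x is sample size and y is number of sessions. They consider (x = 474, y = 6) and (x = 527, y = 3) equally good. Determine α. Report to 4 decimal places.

α ≈ 0.8674

The Cobb–Douglas utilities coincide, so 474^α·6^(1−α) = 527^α·3^(1−α).
(474/527)^α = (3/6)^(1−α); take logs: α·ln(474/527) = (1−α)·ln(3/6), i.e. α·-0.1059932 = (1−α)·-0.6931472.
Thus α·(-0.7991404) = -0.6931472, so α = -0.6931472/-0.7991404 ≈ 0.8674.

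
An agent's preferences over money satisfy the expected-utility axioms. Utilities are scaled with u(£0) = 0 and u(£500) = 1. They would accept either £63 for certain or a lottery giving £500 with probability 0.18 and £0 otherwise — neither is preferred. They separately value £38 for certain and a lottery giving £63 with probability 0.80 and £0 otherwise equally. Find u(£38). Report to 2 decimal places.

0.14

From the first indifference, u(£63) = 0.18·u(£500) + 0.82·u(£0) = 0.18·1 + 0.82·0 = 0.18.
Chaining: u(£38) = 0.80·0.18 + 0.20·0.00 = 0.1440.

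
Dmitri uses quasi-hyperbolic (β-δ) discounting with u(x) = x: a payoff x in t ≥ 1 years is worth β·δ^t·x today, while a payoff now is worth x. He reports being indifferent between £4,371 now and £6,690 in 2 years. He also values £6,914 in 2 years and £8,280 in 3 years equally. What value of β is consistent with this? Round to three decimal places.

The second indifference involves only future payoffs, so β cancels: β·δ^2·6914 = β·δ^3·8280, giving δ = 6914/8280 = 0.83502.
The first indifference: 4371 = β·δ^2·6690, so β = 4371/(δ^2·6690) = 4371/(0.69727·6690) ≈ 0.937.

β ≈ 0.937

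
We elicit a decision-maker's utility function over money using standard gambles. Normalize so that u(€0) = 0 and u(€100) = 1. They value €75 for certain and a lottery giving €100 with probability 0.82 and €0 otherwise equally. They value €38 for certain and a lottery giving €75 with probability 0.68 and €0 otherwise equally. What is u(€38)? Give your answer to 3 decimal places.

The first gamble pins u(€75): it must equal 0.82·1 + 0.18·0 = 0.82.
Chaining: u(€38) = 0.68·0.82 + 0.32·0.00 = 0.5576.

0.558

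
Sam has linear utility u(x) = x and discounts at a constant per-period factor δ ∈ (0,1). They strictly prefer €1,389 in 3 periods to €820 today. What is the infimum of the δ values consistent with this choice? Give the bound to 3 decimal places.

The preference means 820 < δ^3·1389.
So δ^3 > 820/1389 = 0.59035; taking the cube root of both positive sides preserves the inequality.
δ > (820/1389)^(1/3) ≈ 0.839.

δ > 0.839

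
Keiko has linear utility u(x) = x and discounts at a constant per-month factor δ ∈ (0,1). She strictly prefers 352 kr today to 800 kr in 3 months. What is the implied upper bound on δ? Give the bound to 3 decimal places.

The preference means 352 > δ^3·800.
Dividing by 800: δ^3 < 0.44000. Both sides are positive, so the cube root keeps the direction.
δ < (352/800)^(1/3) ≈ 0.761.

δ < 0.761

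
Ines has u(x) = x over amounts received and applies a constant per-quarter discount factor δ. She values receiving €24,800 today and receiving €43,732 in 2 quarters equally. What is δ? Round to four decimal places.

Indifference means u(24800) = δ^2 · u(43732), so δ^2 = u(24800)/u(43732).
With u(x) = x: δ^2 = 24800/43732 = 0.56709.
So δ = 0.56709^(1/2) ≈ 0.7531.

δ ≈ 0.7531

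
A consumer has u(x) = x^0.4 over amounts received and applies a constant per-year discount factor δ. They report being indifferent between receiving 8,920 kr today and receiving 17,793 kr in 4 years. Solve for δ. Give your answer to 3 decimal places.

Equating discounted utilities: u(8920) = δ^4·u(17793) ⇒ δ^4 = u(8920)/u(17793).
With u(x) = x^0.4: δ^4 = 8920^0.4/17793^0.4 = (8920/17793)^0.4 = 0.75866.
Taking the 4th root: δ = 0.75866^(1/4) ≈ 0.933.

δ ≈ 0.933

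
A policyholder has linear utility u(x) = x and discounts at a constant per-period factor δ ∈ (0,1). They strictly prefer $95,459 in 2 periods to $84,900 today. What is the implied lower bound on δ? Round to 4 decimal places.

Under u(x) = x this choice says 84900 < δ^2·95459.
So δ^2 > 84900/95459 = 0.88939; taking the square root of both positive sides preserves the inequality.
δ > (84900/95459)^(1/2) ≈ 0.9431.

δ > 0.9431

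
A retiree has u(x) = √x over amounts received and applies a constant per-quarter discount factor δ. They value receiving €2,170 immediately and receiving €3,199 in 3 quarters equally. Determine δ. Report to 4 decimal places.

Equating discounted utilities: u(2170) = δ^3·u(3199) ⇒ δ^3 = u(2170)/u(3199).
Since u(x) = √x, δ^3 = √(2170/3199) = 0.82361.
Taking the cube root: δ = 0.82361^(1/3) ≈ 0.9374.

δ ≈ 0.9374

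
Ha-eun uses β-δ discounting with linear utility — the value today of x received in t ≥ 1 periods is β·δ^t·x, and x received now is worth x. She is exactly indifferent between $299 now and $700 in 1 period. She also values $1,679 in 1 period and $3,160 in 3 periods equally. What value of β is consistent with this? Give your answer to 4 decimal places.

From the later pair, β·δ^1·1679 = β·δ^3·3160; dividing through, δ^2 = 1679/3160 = 0.53133, so δ = 0.72892.
Now use the now-vs-future pair: 299 = β·δ·700 gives β = 299/(0.72892·700) ≈ 0.5860.

β ≈ 0.5860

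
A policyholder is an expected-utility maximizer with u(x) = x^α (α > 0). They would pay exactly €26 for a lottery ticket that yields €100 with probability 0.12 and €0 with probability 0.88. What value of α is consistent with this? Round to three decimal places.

α ≈ 1.574

The lottery's expected utility is 0.12·u(100) + 0.88·u(0) = 0.12·100^α (since u(0) = 0 for α > 0).
Equating: 26^α = 0.12·100^α, i.e. 0.2600^α = 0.12.
α = ln(0.12) / ln(26/100) = -2.120264/-1.347074 ≈ 1.574.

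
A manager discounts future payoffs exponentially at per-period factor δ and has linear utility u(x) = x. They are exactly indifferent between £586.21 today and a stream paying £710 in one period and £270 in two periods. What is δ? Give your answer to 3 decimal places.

Present value of the stream is 710·δ + 270·δ². Indifference gives 710δ + 270δ² = 586.21.
Rearranged: 270δ² + 710δ − 586.21 = 0.
δ = (−710 + √(710² + 4·270·586.21)) / (2·270) = (−710 + √1137206.80) / 540 ≈ 0.660.

δ ≈ 0.660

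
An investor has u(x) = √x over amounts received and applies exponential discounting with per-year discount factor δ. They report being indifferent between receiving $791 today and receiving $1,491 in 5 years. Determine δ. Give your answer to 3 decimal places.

Equating discounted utilities: u(791) = δ^5·u(1491) ⇒ δ^5 = u(791)/u(1491).
Since u(x) = √x, δ^5 = √(791/1491) = 0.72837.
So δ = 0.72837^(1/5) ≈ 0.939.

δ ≈ 0.939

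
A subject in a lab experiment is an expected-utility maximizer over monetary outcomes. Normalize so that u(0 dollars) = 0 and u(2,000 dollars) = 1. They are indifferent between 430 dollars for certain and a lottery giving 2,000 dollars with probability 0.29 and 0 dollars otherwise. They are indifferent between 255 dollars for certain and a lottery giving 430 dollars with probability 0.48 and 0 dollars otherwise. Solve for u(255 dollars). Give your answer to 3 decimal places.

0.139

From the first indifference, u(430 dollars) = 0.29·u(2,000 dollars) + 0.71·u(0 dollars) = 0.29·1 + 0.71·0 = 0.29.
The second indifference gives u(255 dollars) = 0.48·u(430 dollars) + 0.52·u(0 dollars) = 0.48·0.29 + 0.52·0.00 = 0.1392.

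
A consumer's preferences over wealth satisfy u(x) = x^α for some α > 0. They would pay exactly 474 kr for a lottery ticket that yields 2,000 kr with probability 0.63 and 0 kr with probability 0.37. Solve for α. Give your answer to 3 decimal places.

α ≈ 0.321

Since u(0) = 0, the lottery's EU is 0.63·2000^α.
Indifference: 474^α = 0.63·2000^α, so (474/2000)^α = 0.63.
Take logs: α = ln 0.63 / ln(474/2000) ≈ 0.32093.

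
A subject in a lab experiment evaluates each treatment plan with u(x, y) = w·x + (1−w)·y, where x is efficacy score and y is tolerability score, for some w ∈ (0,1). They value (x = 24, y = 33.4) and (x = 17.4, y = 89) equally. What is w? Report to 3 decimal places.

Equating utilities: w·24 + (1−w)·33.4 = w·17.4 + (1−w)·89.
Collecting terms: w·6.6 = (1−w)·55.6.
So w/(1−w) = 55.6/6.6 = 8.4242, giving w = 55.6/(6.6+55.6) = 0.894.

w = 0.894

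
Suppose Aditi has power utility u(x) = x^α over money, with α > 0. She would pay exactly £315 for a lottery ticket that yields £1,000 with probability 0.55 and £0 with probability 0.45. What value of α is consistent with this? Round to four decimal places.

α ≈ 0.5175

Since u(0) = 0, the lottery's EU is 0.55·1000^α.
Equating: 315^α = 0.55·1000^α, i.e. 0.3150^α = 0.55.
α = ln(0.55) / ln(315/1000) = -0.5978370/-1.1551826 ≈ 0.5175.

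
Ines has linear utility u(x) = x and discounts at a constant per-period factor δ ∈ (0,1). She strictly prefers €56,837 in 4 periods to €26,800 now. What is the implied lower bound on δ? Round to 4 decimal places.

The preference means 26800 < δ^4·56837.
Hence δ^4 > 26800/56837 = 0.47152, and x ↦ x^(1/4) is increasing on (0,∞).
δ > 0.47152^(1/4) = 0.8287.

δ > 0.8287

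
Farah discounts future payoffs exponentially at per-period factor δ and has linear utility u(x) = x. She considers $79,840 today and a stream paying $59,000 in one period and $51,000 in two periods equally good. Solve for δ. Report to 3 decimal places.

δ ≈ 0.800

The stream is worth 59000δ + 51000δ² today, so 59000δ + 51000δ² = 79840.
That is, 51000δ² + 59000δ − 79840 = 0, a quadratic in δ.
By the quadratic formula (taking the positive root), δ = (−59000 + √19768360000.00) / 102000 ≈ 0.800.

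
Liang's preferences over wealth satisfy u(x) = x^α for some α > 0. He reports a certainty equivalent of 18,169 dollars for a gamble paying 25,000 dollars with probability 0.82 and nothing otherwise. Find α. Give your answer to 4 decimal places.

EU(lottery) = 0.82·25000^α + 0.18·0 = 0.82·25000^α.
Equating: 18169^α = 0.82·25000^α, i.e. 0.7268^α = 0.82.
Taking logs: α·ln(18169/25000) = ln(0.82), so α = -0.1984509 / -0.3191590 ≈ 0.6218.

α ≈ 0.6218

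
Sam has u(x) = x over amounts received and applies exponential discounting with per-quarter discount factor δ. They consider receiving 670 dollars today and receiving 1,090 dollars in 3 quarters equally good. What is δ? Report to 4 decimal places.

δ ≈ 0.8503

Equating discounted utilities: u(670) = δ^3·u(1090) ⇒ δ^3 = u(670)/u(1090).
With u(x) = x: δ^3 = 670/1090 = 0.61468.
Hence δ = (0.61468)^(1/3) = 0.850255.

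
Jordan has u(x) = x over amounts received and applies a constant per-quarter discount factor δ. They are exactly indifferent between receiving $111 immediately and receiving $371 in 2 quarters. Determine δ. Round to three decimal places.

The payoff in 2 quarters is discounted by δ^2, so u(111) = δ^2·u(371) and δ^2 = u(111)/u(371).
With u(x) = x: δ^2 = 111/371 = 0.29919.
Hence δ = (0.29919)^(1/2) = 0.54698.

δ ≈ 0.547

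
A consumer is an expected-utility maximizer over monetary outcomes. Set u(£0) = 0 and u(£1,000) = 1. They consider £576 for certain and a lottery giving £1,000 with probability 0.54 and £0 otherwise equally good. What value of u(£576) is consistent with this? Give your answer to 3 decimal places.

0.540

The indifference gives u(£576) = 0.54·u(£1,000) + 0.46·u(£0) = 0.54·1 + 0.46·0 = 0.54.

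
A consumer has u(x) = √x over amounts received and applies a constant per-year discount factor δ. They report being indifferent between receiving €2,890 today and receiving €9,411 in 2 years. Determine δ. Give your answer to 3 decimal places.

Indifference means u(2890) = δ^2 · u(9411), so δ^2 = u(2890)/u(9411).
With u(x) = √x: δ^2 = √2890/√9411 = √(2890/9411) = 0.55415.
So δ = 0.55415^(1/2) ≈ 0.744.

δ ≈ 0.744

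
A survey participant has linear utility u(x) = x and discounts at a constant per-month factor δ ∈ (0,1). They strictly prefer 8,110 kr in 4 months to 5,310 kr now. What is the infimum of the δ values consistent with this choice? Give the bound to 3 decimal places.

The preference means 5310 < δ^4·8110.
So δ^4 > 5310/8110 = 0.65475; taking the 4th root of both positive sides preserves the inequality.
δ > 0.65475^(1/4) = 0.900.

δ > 0.900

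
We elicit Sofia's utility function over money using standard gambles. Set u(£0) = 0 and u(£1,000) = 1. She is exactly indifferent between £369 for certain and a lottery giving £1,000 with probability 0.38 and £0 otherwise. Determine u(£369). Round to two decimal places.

By the standard-gamble method, u(£369) is just the indifference probability on the best outcome: 0.38.

0.38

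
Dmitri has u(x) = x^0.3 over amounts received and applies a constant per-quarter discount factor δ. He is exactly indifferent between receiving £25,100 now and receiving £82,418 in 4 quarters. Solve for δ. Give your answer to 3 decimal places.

Indifference means u(25100) = δ^4 · u(82418), so δ^4 = u(25100)/u(82418).
Since u(x) = x^0.3, δ^4 = (25100/82418)^0.3 = 0.30455^0.3 = 0.70000.
Hence δ = (0.70000)^(1/4) = 0.91469.

δ ≈ 0.915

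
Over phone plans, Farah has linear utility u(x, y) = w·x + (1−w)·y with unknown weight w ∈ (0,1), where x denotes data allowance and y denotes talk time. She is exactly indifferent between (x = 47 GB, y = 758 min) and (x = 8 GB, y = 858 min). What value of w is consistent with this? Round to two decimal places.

w = 0.72

Equating utilities: w·47 + (1−w)·758 = w·8 + (1−w)·858.
Rearranging, 39·w − 100·(1−w) = 0.
The marginal rate of substitution is 100/39, so w = 100/(39+100) = 0.72.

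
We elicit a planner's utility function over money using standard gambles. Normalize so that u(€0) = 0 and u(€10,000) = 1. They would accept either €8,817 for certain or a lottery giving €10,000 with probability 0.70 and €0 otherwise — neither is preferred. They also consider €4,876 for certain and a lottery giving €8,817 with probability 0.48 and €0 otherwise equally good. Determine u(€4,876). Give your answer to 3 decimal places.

First, u(€8,817) = 0.70·u(€10,000) + 0.30·u(€0) = 0.70.
The second indifference gives u(€4,876) = 0.48·u(€8,817) + 0.52·u(€0) = 0.48·0.70 + 0.52·0.00 = 0.3360.

0.336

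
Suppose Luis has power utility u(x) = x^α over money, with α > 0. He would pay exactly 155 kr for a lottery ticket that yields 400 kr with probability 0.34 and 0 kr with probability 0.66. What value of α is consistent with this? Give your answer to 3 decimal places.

α ≈ 1.138

The lottery's expected utility is 0.34·u(400) + 0.66·u(0) = 0.34·400^α (since u(0) = 0 for α > 0).
Equating: 155^α = 0.34·400^α, i.e. 0.3875^α = 0.34.
α = ln(0.34) / ln(155/400) = -1.078810/-0.948039 ≈ 1.138.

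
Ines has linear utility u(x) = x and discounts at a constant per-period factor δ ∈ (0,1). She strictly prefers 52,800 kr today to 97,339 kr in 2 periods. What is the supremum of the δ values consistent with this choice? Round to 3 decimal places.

Under u(x) = x this choice says 52800 > δ^2·97339.
Hence δ^2 < 52800/97339 = 0.54243, and x ↦ x^(1/2) is increasing on (0,∞).
δ < 0.54243^(1/2) = 0.737.

δ < 0.737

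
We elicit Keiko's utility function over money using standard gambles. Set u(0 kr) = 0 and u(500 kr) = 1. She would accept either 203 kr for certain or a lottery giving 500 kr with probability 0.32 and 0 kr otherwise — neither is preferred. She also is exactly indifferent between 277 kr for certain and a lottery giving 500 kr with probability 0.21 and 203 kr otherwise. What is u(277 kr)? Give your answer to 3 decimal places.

From the first indifference, u(203 kr) = 0.32·u(500 kr) + 0.68·u(0 kr) = 0.32·1 + 0.68·0 = 0.32.
Then u(277 kr) = 0.21·u(500 kr) + 0.79·u(203 kr) = 0.21·1.00 + 0.79·0.32 = 0.4628.

0.463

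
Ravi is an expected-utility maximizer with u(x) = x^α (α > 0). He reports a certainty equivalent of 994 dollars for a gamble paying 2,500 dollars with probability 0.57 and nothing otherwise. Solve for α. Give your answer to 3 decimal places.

α ≈ 0.609

The lottery's expected utility is 0.57·u(2500) + 0.43·u(0) = 0.57·2500^α (since u(0) = 0 for α > 0).
Setting u(994) equal to that: 994^α = 0.57·2500^α ⇒ (994/2500)^α = 0.57.
Taking logs: α·ln(994/2500) = ln(0.57), so α = -0.562119 / -0.922309 ≈ 0.609.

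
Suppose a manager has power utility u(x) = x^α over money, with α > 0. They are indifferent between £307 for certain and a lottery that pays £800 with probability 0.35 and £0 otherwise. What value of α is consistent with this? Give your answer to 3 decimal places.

The lottery's expected utility is 0.35·u(800) + 0.65·u(0) = 0.35·800^α (since u(0) = 0 for α > 0).
Indifference: 307^α = 0.35·800^α, so (307/800)^α = 0.35.
Take logs: α = ln 0.35 / ln(307/800) ≈ 1.09612.

α ≈ 1.096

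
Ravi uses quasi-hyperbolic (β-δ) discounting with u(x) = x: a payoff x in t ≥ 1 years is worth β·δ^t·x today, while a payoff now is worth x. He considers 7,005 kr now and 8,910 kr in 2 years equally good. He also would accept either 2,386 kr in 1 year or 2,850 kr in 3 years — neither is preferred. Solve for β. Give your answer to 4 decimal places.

β ≈ 0.9391

Both payoffs in the second observation are in the future, so β drops out: δ^1·2386 = δ^3·2850 ⇒ δ^2 = 2386/2850 = 0.83719, so δ = 0.91498.
Now use the now-vs-future pair: 7005 = β·δ^2·8910 gives β = 7005/(0.83719·8910) ≈ 0.9391.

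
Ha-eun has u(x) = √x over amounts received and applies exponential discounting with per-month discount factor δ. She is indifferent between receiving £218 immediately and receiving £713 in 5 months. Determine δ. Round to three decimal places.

The payoff in 5 months is discounted by δ^5, so u(218) = δ^5·u(713) and δ^5 = u(218)/u(713).
With u(x) = √x: δ^5 = √218/√713 = √(218/713) = 0.55295.
Hence δ = (0.55295)^(1/5) = 0.88825.

δ ≈ 0.888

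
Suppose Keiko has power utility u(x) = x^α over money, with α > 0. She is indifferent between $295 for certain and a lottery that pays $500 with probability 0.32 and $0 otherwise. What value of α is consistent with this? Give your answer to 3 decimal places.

α ≈ 2.160

Since u(0) = 0, the lottery's EU is 0.32·500^α.
Equating: 295^α = 0.32·500^α, i.e. 0.5900^α = 0.32.
Take logs: α = ln 0.32 / ln(295/500) ≈ 2.15952.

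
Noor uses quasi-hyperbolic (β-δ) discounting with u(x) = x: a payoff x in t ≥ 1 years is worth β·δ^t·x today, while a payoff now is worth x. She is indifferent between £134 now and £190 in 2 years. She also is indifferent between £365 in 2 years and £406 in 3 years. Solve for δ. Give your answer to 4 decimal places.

The second indifference involves only future payoffs, so β cancels: β·δ^2·365 = β·δ^3·406, giving δ = 365/406 = 0.89901.

δ ≈ 0.8990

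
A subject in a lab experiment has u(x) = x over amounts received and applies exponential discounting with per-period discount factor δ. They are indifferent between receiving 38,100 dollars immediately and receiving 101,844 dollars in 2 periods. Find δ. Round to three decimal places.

Indifference means u(38100) = δ^2 · u(101844), so δ^2 = u(38100)/u(101844).
With u(x) = x: δ^2 = 38100/101844 = 0.37410.
Hence δ = (0.37410)^(1/2) = 0.61164.

δ ≈ 0.612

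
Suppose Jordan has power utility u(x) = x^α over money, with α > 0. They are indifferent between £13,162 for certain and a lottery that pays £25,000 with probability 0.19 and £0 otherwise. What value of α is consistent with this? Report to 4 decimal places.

α ≈ 2.5887

The lottery's expected utility is 0.19·u(25000) + 0.81·u(0) = 0.19·25000^α (since u(0) = 0 for α > 0).
Indifference: 13162^α = 0.19·25000^α, so (13162/25000)^α = 0.19.
α = ln(0.19) / ln(13162/25000) = -1.6607312/-0.6415419 ≈ 2.5887.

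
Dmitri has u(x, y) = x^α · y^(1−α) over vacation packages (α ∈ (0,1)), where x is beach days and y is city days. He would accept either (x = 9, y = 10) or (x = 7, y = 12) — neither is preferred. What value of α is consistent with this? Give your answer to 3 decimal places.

α ≈ 0.420

Set the two utilities equal: 9^α·10^(1−α) = 7^α·12^(1−α).
Rearrange to (9/7)^α = (12/10)^(1−α) and take logs: α·0.251314 = (1−α)·0.182322.
Thus α·(0.433636) = 0.182322, so α = 0.182322/0.433636 ≈ 0.420.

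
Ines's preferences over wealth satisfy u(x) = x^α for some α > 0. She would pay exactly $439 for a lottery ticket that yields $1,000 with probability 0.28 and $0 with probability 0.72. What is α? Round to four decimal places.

Since u(0) = 0, the lottery's EU is 0.28·1000^α.
Equating: 439^α = 0.28·1000^α, i.e. 0.4390^α = 0.28.
α = ln(0.28) / ln(439/1000) = -1.2729657/-0.8232559 ≈ 1.5463.

α ≈ 1.5463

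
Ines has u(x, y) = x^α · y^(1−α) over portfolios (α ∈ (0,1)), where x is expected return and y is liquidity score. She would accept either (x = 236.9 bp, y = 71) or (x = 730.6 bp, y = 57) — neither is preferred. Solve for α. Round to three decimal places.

Set the two utilities equal: 236.9^α·71^(1−α) = 730.6^α·57^(1−α).
(236.9/730.6)^α = (57/71)^(1−α); take logs: α·ln(236.9/730.6) = (1−α)·ln(57/71), i.e. α·-1.126228 = (1−α)·-0.219629.
So α/(1−α) = (-0.219629)/(-1.126228) = 0.195013, and α = 0.195013/1.195013 ≈ 0.163.

α ≈ 0.163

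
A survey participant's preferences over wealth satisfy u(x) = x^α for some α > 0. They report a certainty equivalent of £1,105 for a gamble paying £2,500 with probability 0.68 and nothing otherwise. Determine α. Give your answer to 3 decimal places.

Since u(0) = 0, the lottery's EU is 0.68·2500^α.
Equating: 1105^α = 0.68·2500^α, i.e. 0.4420^α = 0.68.
Take logs: α = ln 0.68 / ln(1105/2500) ≈ 0.47237.

α ≈ 0.472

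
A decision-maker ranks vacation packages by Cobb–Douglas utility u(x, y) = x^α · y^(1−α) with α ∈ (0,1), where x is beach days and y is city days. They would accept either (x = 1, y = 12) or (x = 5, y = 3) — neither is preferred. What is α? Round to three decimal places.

Set the two utilities equal: 1^α·12^(1−α) = 5^α·3^(1−α).
Taking logs: α·ln 1 + (1−α)·ln 12 = α·ln 5 + (1−α)·ln 3, i.e. α·-1.609438 = (1−α)·-1.386294.
So α/(1−α) = (-1.386294)/(-1.609438) = 0.861353, and α = 0.861353/1.861353 ≈ 0.463.

α ≈ 0.463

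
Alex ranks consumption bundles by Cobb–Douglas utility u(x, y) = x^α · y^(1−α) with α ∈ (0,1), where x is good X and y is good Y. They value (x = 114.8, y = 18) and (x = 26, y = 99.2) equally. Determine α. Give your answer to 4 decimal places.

Indifference: 114.8^α · 18^(1−α) = 26^α · 99.2^(1−α).
Rearrange to (114.8/26)^α = (99.2/18)^(1−α) and take logs: α·1.4850949 = (1−α)·1.7067663.
Thus α·(3.1918612) = 1.7067663, so α = 1.7067663/3.1918612 ≈ 0.5347.

α ≈ 0.5347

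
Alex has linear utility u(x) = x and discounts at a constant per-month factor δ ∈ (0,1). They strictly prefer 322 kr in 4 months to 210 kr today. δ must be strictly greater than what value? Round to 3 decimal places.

δ > 0.899

The preference means 210 < δ^4·322.
Dividing by 322: δ^4 > 0.65217. Both sides are positive, so the 4th root keeps the direction.
δ > 0.65217^(1/4) = 0.899.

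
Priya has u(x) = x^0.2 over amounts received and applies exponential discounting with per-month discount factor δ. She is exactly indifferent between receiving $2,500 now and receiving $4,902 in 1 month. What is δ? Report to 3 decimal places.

δ ≈ 0.874

Equating discounted utilities: u(2500) = δ·u(4902) ⇒ δ = u(2500)/u(4902).
With u(x) = x^0.2: δ = 2500^0.2/4902^0.2 = (2500/4902)^0.2 = 0.87400.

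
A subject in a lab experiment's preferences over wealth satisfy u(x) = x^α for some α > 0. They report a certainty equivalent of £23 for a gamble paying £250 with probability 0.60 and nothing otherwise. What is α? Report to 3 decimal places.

EU(lottery) = 0.60·250^α + 0.40·0 = 0.60·250^α.
Equating: 23^α = 0.60·250^α, i.e. 0.0920^α = 0.60.
α = ln(0.60) / ln(23/250) = -0.510826/-2.385967 ≈ 0.214.

α ≈ 0.214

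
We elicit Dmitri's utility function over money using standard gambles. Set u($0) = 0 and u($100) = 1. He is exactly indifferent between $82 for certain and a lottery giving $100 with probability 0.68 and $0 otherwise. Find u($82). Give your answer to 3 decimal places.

By the standard-gamble method, u($82) is just the indifference probability on the best outcome: 0.68.

0.680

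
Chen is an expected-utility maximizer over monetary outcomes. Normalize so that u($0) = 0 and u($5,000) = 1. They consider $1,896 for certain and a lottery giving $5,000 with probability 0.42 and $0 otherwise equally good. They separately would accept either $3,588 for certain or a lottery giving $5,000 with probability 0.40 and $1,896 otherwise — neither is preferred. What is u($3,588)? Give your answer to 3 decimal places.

0.652

From the first indifference, u($1,896) = 0.42·u($5,000) + 0.58·u($0) = 0.42·1 + 0.58·0 = 0.42.
Then u($3,588) = 0.40·u($5,000) + 0.60·u($1,896) = 0.40·1.00 + 0.60·0.42 = 0.6520.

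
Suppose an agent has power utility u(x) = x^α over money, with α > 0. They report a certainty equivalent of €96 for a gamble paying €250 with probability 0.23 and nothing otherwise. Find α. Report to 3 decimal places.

The lottery's expected utility is 0.23·u(250) + 0.77·u(0) = 0.23·250^α (since u(0) = 0 for α > 0).
Setting u(96) equal to that: 96^α = 0.23·250^α ⇒ (96/250)^α = 0.23.
Take logs: α = ln 0.23 / ln(96/250) ≈ 1.53553.

α ≈ 1.536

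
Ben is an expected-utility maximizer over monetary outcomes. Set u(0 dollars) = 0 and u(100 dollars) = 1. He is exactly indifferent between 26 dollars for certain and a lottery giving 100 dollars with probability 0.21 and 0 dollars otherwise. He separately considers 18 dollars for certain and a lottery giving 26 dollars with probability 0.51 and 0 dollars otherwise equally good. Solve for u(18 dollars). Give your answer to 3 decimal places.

The first gamble pins u(26 dollars): it must equal 0.21·1 + 0.79·0 = 0.21.
Chaining: u(18 dollars) = 0.51·0.21 + 0.49·0.00 = 0.1071.

0.107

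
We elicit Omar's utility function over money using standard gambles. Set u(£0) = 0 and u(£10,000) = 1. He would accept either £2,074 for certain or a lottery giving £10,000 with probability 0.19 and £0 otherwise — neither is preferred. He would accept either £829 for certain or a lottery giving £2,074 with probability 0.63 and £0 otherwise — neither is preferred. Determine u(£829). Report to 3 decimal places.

0.120

First, u(£2,074) = 0.19·u(£10,000) + 0.81·u(£0) = 0.19.
Chaining: u(£829) = 0.63·0.19 + 0.37·0.00 = 0.1197.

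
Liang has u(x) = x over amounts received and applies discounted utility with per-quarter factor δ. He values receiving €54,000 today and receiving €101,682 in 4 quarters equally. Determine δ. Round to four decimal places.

δ ≈ 0.8537

Indifference means u(54000) = δ^4 · u(101682), so δ^4 = u(54000)/u(101682).
With u(x) = x: δ^4 = 54000/101682 = 0.53107.
Taking the 4th root: δ = 0.53107^(1/4) ≈ 0.8537.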